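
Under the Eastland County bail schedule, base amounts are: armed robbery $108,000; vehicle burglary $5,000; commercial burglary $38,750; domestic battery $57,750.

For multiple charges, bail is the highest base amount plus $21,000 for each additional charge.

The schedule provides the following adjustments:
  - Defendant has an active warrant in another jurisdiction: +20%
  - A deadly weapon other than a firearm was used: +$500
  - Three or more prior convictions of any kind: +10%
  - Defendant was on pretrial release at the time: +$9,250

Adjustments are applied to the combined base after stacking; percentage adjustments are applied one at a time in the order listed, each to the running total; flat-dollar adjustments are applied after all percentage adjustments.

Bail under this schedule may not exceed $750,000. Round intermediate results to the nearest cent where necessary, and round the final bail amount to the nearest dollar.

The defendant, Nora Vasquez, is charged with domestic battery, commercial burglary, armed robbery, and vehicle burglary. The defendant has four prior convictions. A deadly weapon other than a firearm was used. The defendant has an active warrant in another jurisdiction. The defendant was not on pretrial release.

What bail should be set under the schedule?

$226,220

Base amounts from the schedule: domestic battery $57,750; commercial burglary $38,750; armed robbery $108,000; vehicle burglary $5,000.
Stacking rule: highest base plus $21,000 per additional charge. Highest is armed robbery at $108,000; 3 additional charges → +$63,000. Combined base = $171,000.
Defendant has an active warrant in another jurisdiction (+20%): $171,000 × 1.2 = $205,200.
Three or more prior convictions of any kind (+10%): $205,200 × 1.1 = $225,720.
A deadly weapon other than a firearm was used (+$500 flat): $225,720 + $500 = $226,220.
$226,220 is within the $750,000 maximum.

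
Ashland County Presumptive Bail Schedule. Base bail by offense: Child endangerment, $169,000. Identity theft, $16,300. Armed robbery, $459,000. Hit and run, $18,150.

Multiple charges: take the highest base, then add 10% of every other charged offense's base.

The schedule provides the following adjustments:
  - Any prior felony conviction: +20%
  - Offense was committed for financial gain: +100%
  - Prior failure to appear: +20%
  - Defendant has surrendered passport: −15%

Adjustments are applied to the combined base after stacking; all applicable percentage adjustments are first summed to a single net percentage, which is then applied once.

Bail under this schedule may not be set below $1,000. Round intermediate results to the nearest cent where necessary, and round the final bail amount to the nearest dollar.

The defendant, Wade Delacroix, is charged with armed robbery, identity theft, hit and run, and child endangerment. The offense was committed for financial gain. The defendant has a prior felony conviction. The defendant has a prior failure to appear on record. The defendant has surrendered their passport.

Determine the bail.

Base amounts from the schedule: armed robbery $459,000; identity theft $16,300; hit and run $18,150; child endangerment $169,000.
Stacking rule: highest base plus 10% of each additional charge. Highest is armed robbery at $459,000. Additional: $16,300 × 10% = $1,630; $18,150 × 10% = $1,815; $169,000 × 10% = $16,900. Combined base = $459,000 + $20,345 = $479,345.
Net percentage adjustment: +20% +100% +20% −15% = +125%. $479,345 × 2.25 = $1,078,526.25.
$1,078,526.25 is at or above the $1,000 minimum.
Rounded to the nearest dollar: $1,078,526.

$1,078,526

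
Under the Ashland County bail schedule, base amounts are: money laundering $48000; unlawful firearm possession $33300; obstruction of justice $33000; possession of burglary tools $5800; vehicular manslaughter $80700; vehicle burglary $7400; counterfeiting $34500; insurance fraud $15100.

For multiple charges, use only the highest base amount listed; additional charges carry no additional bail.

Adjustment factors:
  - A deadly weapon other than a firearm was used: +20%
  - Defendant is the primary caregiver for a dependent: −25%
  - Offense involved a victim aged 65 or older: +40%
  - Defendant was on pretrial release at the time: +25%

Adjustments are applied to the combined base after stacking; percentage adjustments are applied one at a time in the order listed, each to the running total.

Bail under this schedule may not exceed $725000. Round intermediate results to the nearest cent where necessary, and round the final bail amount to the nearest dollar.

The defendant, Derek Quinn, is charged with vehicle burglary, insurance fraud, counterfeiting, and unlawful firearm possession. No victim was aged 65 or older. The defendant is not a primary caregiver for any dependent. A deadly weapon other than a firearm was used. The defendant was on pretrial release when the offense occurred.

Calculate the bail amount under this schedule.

$51750

Base amounts from the schedule: vehicle burglary $7400; insurance fraud $15100; counterfeiting $34500; unlawful firearm possession $33300.
Stacking rule: use the highest base only. Highest is counterfeiting at $34500. Combined base = $34500.
A deadly weapon other than a firearm was used (+20%): $34500 × 1.2 = $41400.
Defendant was on pretrial release at the time (+25%): $41400 × 1.25 = $51750.
$51750 is within the $725000 maximum.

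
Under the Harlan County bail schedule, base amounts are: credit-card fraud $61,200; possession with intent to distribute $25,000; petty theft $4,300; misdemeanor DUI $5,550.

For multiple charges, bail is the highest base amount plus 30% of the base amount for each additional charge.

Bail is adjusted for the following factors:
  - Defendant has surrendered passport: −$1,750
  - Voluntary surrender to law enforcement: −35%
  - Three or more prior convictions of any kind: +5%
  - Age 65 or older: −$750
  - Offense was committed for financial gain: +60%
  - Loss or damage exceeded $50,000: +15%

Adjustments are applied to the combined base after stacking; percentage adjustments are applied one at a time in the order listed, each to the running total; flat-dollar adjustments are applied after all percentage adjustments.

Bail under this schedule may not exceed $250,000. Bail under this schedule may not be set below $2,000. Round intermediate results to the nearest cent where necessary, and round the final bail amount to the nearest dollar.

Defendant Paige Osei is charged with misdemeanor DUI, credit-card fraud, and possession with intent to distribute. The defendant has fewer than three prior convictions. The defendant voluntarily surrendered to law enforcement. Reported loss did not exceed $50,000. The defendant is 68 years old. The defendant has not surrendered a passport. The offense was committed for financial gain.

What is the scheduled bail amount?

Base amounts from the schedule: misdemeanor DUI $5,550; credit-card fraud $61,200; possession with intent to distribute $25,000.
Stacking rule: highest base plus 30% of each additional charge. Highest is credit-card fraud at $61,200. Additional: $5,550 × 30% = $1,665; $25,000 × 30% = $7,500. Combined base = $61,200 + $9,165 = $70,365.
Voluntary surrender to law enforcement (−35%): $70,365 × 0.65 = $45,737.25.
Offense was committed for financial gain (+60%): $45,737.25 × 1.6 = $73,179.60.
Age 65 or older (−$750 flat): $73,179.60 − $750 = $72,429.60.
$72,429.60 is within the $250,000 maximum.
$72,429.60 is at or above the $2,000 minimum.
Rounded to the nearest dollar: $72,430.

$72,430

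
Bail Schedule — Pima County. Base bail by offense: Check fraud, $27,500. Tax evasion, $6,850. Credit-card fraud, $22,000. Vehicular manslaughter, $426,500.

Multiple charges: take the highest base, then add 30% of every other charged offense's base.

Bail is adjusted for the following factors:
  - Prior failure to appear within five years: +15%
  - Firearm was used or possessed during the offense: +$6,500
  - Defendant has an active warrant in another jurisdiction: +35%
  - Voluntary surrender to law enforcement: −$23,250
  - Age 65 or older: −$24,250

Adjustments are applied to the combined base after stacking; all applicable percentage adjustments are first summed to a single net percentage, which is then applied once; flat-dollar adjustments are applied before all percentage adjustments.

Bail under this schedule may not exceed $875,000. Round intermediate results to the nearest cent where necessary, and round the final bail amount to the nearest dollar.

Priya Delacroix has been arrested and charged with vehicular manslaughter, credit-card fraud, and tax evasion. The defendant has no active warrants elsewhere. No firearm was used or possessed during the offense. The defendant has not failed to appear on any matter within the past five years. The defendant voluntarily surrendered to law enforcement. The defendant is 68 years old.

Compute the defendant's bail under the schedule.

Base amounts from the schedule: vehicular manslaughter $426,500; credit-card fraud $22,000; tax evasion $6,850.
Stacking rule: highest base plus 30% of each additional charge. Highest is vehicular manslaughter at $426,500. Additional: $22,000 × 30% = $6,600; $6,850 × 30% = $2,055. Combined base = $426,500 + $8,655 = $435,155.
Voluntary surrender to law enforcement (−$23,250 flat): $435,155 − $23,250 = $411,905.
Age 65 or older (−$24,250 flat): $411,905 − $24,250 = $387,655.
$387,655 is within the $875,000 maximum.

$387,655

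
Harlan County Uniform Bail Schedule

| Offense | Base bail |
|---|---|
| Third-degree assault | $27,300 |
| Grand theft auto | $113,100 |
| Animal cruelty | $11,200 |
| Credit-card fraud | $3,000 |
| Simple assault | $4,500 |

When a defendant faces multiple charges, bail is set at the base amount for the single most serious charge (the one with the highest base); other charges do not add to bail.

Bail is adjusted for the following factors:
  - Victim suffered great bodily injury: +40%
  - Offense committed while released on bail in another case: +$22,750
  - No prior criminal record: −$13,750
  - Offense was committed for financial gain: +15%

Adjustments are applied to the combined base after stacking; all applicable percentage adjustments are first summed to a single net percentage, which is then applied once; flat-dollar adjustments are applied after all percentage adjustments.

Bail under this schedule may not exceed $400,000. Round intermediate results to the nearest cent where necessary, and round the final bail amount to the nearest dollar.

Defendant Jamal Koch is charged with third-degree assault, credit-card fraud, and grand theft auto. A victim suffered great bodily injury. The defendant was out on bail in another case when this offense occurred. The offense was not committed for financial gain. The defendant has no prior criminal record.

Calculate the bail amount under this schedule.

$167,340

Base amounts from the schedule: third-degree assault $27,300; credit-card fraud $3,000; grand theft auto $113,100.
Stacking rule: use the highest base only. Highest is grand theft auto at $113,100. Combined base = $113,100.
Victim suffered great bodily injury (+40%): $113,100 × 1.4 = $158,340.
Offense committed while released on bail in another case (+$22,750 flat): $158,340 + $22,750 = $181,090.
No prior criminal record (−$13,750 flat): $181,090 − $13,750 = $167,340.
$167,340 is within the $400,000 maximum.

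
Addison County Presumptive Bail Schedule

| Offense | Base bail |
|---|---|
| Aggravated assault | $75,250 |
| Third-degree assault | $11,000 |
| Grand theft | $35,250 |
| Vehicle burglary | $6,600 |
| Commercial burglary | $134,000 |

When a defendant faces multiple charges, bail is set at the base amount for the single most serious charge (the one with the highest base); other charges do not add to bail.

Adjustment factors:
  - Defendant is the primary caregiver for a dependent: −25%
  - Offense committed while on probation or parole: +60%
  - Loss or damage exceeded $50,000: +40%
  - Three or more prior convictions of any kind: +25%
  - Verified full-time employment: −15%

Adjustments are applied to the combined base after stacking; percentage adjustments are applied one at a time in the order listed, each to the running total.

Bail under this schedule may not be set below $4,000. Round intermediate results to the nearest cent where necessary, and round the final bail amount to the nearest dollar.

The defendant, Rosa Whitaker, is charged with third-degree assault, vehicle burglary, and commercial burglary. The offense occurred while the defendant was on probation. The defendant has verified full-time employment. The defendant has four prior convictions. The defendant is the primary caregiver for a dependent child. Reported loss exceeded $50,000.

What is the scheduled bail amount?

Base amounts from the schedule: third-degree assault $11,000; vehicle burglary $6,600; commercial burglary $134,000.
Stacking rule: use the highest base only. Highest is commercial burglary at $134,000. Combined base = $134,000.
Defendant is the primary caregiver for a dependent (−25%): $134,000 × 0.75 = $100,500.
Offense committed while on probation or parole (+60%): $100,500 × 1.6 = $160,800.
Loss or damage exceeded $50,000 (+40%): $160,800 × 1.4 = $225,120.
Three or more prior convictions of any kind (+25%): $225,120 × 1.25 = $281,400.
Verified full-time employment (−15%): $281,400 × 0.85 = $239,190.
$239,190 is at or above the $4,000 minimum.

$239,190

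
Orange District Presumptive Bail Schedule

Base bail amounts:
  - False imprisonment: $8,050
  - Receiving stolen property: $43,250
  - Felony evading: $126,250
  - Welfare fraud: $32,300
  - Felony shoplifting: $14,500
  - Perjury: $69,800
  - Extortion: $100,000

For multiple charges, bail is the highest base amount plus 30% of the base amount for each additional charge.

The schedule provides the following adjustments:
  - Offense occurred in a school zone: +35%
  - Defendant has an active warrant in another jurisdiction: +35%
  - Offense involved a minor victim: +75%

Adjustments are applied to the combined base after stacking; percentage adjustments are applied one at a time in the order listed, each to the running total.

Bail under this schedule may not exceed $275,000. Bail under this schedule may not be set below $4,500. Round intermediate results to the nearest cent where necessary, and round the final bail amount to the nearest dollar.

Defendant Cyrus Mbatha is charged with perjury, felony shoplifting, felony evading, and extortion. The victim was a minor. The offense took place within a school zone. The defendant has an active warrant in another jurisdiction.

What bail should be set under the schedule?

$275,000

Base amounts from the schedule: perjury $69,800; felony shoplifting $14,500; felony evading $126,250; extortion $100,000.
Stacking rule: highest base plus 30% of each additional charge. Highest is felony evading at $126,250. Additional: $69,800 × 30% = $20,940; $14,500 × 30% = $4,350; $100,000 × 30% = $30,000. Combined base = $126,250 + $55,290 = $181,540.
Offense occurred in a school zone (+35%): $181,540 × 1.35 = $245,079.
Defendant has an active warrant in another jurisdiction (+35%): $245,079 × 1.35 = $330,856.65.
Offense involved a minor victim (+75%): $330,856.65 × 1.75 = $578,999.14.
Result $578,999.14 exceeds the maximum of $275,000; bail is capped at $275,000.
$275,000 is at or above the $4,500 minimum.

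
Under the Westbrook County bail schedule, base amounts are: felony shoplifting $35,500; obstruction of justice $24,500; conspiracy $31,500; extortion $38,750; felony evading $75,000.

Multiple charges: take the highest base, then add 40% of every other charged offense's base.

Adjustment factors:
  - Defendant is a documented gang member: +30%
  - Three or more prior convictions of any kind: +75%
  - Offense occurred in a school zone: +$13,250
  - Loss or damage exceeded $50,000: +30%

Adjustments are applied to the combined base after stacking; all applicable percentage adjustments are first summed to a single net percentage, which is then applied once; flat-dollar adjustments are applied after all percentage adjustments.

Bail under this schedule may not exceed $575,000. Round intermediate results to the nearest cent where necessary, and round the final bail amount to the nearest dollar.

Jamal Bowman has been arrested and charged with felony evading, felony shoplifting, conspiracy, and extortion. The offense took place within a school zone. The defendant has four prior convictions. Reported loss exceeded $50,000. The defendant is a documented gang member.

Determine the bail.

Base amounts from the schedule: felony evading $75,000; felony shoplifting $35,500; conspiracy $31,500; extortion $38,750.
Stacking rule: highest base plus 40% of each additional charge. Highest is felony evading at $75,000. Additional: $35,500 × 40% = $14,200; $31,500 × 40% = $12,600; $38,750 × 40% = $15,500. Combined base = $75,000 + $42,300 = $117,300.
Net percentage adjustment: +30% +75% +30% = +135%. $117,300 × 2.35 = $275,655.
Offense occurred in a school zone (+$13,250 flat): $275,655 + $13,250 = $288,905.
$288,905 is within the $575,000 maximum.

$288,905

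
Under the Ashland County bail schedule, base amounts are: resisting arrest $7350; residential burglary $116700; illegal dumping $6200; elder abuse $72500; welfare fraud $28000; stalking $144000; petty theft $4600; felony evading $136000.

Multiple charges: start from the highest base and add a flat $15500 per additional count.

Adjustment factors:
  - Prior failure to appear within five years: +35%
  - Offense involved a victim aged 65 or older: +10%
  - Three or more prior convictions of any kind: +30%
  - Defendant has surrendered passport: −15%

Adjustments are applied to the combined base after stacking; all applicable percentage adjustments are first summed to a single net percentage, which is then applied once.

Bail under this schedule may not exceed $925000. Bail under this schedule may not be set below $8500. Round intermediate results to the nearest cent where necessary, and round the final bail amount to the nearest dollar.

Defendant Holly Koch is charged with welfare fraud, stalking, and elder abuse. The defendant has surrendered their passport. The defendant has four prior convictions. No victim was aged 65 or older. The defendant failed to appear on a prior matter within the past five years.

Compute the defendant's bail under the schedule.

Base amounts from the schedule: welfare fraud $28000; stalking $144000; elder abuse $72500.
Stacking rule: highest base plus $15500 per additional charge. Highest is stalking at $144000; 2 additional charges → +$31000. Combined base = $175000.
Net percentage adjustment: +35% +30% −15% = +50%. $175000 × 1.5 = $262500.
$262500 is within the $925000 maximum.
$262500 is at or above the $8500 minimum.

$262500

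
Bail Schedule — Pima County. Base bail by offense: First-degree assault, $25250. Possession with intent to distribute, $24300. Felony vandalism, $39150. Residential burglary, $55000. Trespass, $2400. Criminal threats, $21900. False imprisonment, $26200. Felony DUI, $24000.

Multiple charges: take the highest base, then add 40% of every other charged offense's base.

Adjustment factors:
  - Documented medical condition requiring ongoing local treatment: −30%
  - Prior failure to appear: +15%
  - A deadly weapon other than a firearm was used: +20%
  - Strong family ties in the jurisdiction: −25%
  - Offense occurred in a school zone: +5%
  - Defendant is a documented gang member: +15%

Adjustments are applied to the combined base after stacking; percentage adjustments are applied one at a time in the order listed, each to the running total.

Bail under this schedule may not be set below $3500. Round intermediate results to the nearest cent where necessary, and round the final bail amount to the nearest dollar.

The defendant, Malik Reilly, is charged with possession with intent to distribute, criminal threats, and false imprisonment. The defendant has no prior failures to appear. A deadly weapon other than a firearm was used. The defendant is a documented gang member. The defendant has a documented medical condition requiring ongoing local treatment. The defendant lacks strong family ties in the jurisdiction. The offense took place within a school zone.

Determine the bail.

Base amounts from the schedule: possession with intent to distribute $24300; criminal threats $21900; false imprisonment $26200.
Stacking rule: highest base plus 40% of each additional charge. Highest is false imprisonment at $26200. Additional: $24300 × 40% = $9720; $21900 × 40% = $8760. Combined base = $26200 + $18480 = $44680.
Documented medical condition requiring ongoing local treatment (−30%): $44680 × 0.7 = $31276.
A deadly weapon other than a firearm was used (+20%): $31276 × 1.2 = $37531.20.
Offense occurred in a school zone (+5%): $37531.20 × 1.05 = $39407.76.
Defendant is a documented gang member (+15%): $39407.76 × 1.15 = $45318.92.
$45318.92 is at or above the $3500 minimum.
Rounded to the nearest dollar: $45319.

$45319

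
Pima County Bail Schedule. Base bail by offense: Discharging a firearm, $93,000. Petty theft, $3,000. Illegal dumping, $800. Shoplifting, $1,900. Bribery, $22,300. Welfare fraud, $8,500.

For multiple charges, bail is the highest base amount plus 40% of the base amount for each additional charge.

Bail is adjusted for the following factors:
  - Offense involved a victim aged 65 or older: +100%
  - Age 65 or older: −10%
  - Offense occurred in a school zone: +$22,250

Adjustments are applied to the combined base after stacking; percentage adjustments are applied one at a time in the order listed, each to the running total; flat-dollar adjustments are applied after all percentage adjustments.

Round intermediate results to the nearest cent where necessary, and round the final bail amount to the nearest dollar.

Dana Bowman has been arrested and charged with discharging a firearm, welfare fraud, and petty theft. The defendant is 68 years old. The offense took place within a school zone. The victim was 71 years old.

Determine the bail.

Base amounts from the schedule: discharging a firearm $93,000; welfare fraud $8,500; petty theft $3,000.
Stacking rule: highest base plus 40% of each additional charge. Highest is discharging a firearm at $93,000. Additional: $8,500 × 40% = $3,400; $3,000 × 40% = $1,200. Combined base = $93,000 + $4,600 = $97,600.
Offense involved a victim aged 65 or older (+100%): $97,600 × 2 = $195,200.
Age 65 or older (−10%): $195,200 × 0.9 = $175,680.
Offense occurred in a school zone (+$22,250 flat): $175,680 + $22,250 = $197,930.

$197,930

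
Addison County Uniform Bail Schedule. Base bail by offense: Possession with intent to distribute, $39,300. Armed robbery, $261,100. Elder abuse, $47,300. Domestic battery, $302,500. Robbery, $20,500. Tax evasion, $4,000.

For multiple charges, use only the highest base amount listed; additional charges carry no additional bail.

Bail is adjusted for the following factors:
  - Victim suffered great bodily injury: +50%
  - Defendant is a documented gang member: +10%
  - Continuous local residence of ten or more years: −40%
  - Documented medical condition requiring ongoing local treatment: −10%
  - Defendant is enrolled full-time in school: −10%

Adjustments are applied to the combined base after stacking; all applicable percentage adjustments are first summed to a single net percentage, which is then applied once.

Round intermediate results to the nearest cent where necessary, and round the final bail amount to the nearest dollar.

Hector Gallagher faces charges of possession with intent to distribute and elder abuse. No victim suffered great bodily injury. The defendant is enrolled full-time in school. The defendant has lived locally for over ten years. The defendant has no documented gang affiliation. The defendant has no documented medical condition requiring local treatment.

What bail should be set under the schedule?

$23,650

Base amounts from the schedule: possession with intent to distribute $39,300; elder abuse $47,300.
Stacking rule: use the highest base only. Highest is elder abuse at $47,300. Combined base = $47,300.
Net percentage adjustment: −40% −10% = −50%. $47,300 × 0.5 = $23,650.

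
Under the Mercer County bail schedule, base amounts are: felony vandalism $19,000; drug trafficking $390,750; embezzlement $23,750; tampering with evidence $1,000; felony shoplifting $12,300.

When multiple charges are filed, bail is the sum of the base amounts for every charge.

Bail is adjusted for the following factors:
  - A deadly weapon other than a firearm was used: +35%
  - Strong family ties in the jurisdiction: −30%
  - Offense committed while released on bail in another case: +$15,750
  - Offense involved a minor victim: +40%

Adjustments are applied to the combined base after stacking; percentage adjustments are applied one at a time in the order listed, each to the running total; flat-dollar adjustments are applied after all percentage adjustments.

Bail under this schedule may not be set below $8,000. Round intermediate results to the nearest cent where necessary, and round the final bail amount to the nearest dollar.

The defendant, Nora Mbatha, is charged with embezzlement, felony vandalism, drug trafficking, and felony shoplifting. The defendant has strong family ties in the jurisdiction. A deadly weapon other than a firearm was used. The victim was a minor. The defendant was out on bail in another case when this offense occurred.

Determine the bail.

$605,543

Base amounts from the schedule: embezzlement $23,750; felony vandalism $19,000; drug trafficking $390,750; felony shoplifting $12,300.
Stacking rule: sum of all bases. $23,750 + $19,000 + $390,750 + $12,300 = $445,800.
A deadly weapon other than a firearm was used (+35%): $445,800 × 1.35 = $601,830.
Strong family ties in the jurisdiction (−30%): $601,830 × 0.7 = $421,281.
Offense involved a minor victim (+40%): $421,281 × 1.4 = $589,793.40.
Offense committed while released on bail in another case (+$15,750 flat): $589,793.40 + $15,750 = $605,543.40.
$605,543.40 is at or above the $8,000 minimum.
Rounded to the nearest dollar: $605,543.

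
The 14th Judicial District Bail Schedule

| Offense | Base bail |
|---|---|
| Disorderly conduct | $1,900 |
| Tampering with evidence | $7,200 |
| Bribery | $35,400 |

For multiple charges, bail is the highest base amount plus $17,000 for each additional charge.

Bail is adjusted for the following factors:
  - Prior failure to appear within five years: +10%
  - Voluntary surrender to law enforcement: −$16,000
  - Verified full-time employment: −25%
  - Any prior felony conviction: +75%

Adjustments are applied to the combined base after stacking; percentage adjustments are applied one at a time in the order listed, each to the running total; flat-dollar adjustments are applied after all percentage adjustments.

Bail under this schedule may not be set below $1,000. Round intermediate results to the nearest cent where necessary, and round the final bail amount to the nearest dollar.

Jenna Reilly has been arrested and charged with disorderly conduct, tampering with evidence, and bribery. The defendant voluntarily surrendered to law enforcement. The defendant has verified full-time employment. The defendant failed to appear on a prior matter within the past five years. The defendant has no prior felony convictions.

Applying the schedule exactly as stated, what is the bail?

$41,255

Base amounts from the schedule: disorderly conduct $1,900; tampering with evidence $7,200; bribery $35,400.
Stacking rule: highest base plus $17,000 per additional charge. Highest is bribery at $35,400; 2 additional charges → +$34,000. Combined base = $69,400.
Prior failure to appear within five years (+10%): $69,400 × 1.1 = $76,340.
Verified full-time employment (−25%): $76,340 × 0.75 = $57,255.
Voluntary surrender to law enforcement (−$16,000 flat): $57,255 − $16,000 = $41,255.
$41,255 is at or above the $1,000 minimum.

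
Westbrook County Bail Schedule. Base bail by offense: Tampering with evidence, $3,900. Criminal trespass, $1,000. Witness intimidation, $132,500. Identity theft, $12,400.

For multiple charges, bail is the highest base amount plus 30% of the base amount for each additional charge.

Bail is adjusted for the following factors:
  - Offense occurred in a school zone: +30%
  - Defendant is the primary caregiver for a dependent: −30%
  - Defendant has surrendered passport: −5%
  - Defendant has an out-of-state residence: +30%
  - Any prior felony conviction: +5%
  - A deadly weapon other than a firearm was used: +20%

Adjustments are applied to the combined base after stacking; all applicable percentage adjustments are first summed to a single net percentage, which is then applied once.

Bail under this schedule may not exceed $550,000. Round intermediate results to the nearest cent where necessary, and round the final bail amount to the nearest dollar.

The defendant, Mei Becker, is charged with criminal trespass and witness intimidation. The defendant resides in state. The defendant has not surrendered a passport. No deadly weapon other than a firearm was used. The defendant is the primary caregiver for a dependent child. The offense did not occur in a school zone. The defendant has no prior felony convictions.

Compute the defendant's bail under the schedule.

$92,960

Base amounts from the schedule: criminal trespass $1,000; witness intimidation $132,500.
Stacking rule: highest base plus 30% of each additional charge. Highest is witness intimidation at $132,500. Additional: $1,000 × 30% = $300. Combined base = $132,500 + $300 = $132,800.
Defendant is the primary caregiver for a dependent (−30%): $132,800 × 0.7 = $92,960.
$92,960 is within the $550,000 maximum.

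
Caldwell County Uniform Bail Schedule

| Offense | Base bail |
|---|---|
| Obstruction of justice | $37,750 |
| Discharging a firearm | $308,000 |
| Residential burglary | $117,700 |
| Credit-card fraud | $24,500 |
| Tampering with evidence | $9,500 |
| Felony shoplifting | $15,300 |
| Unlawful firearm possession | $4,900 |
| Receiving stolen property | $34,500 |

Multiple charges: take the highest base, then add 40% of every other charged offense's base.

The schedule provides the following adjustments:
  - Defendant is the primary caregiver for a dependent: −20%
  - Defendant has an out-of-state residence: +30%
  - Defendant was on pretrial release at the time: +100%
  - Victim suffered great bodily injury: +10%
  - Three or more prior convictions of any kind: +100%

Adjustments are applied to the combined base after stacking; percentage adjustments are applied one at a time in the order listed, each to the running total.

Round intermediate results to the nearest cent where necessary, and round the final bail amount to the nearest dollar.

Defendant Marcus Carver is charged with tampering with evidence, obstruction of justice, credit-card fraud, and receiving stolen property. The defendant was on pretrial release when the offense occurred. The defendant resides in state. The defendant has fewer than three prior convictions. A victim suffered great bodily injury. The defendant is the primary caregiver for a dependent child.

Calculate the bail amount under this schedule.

Base amounts from the schedule: tampering with evidence $9,500; obstruction of justice $37,750; credit-card fraud $24,500; receiving stolen property $34,500.
Stacking rule: highest base plus 40% of each additional charge. Highest is obstruction of justice at $37,750. Additional: $9,500 × 40% = $3,800; $24,500 × 40% = $9,800; $34,500 × 40% = $13,800. Combined base = $37,750 + $27,400 = $65,150.
Defendant is the primary caregiver for a dependent (−20%): $65,150 × 0.8 = $52,120.
Defendant was on pretrial release at the time (+100%): $52,120 × 2 = $104,240.
Victim suffered great bodily injury (+10%): $104,240 × 1.1 = $114,664.

$114,664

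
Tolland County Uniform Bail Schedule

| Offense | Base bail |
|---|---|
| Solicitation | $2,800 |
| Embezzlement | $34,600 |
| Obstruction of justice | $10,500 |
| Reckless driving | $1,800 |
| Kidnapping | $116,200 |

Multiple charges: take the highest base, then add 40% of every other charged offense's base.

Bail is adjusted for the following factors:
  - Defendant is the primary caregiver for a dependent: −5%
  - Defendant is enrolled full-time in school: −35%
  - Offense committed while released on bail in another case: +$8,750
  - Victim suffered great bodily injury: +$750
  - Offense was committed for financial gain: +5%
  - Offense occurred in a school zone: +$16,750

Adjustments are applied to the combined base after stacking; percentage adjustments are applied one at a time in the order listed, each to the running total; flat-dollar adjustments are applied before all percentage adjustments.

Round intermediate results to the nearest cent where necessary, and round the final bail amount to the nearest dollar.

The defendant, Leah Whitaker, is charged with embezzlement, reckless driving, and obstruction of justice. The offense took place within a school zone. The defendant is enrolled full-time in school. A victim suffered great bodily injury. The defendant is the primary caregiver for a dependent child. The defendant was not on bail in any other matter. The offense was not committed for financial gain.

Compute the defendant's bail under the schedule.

Base amounts from the schedule: embezzlement $34,600; reckless driving $1,800; obstruction of justice $10,500.
Stacking rule: highest base plus 40% of each additional charge. Highest is embezzlement at $34,600. Additional: $1,800 × 40% = $720; $10,500 × 40% = $4,200. Combined base = $34,600 + $4,920 = $39,520.
Victim suffered great bodily injury (+$750 flat): $39,520 + $750 = $40,270.
Offense occurred in a school zone (+$16,750 flat): $40,270 + $16,750 = $57,020.
Defendant is the primary caregiver for a dependent (−5%): $57,020 × 0.95 = $54,169.
Defendant is enrolled full-time in school (−35%): $54,169 × 0.65 = $35,209.85.
Rounded to the nearest dollar: $35,210.

$35,210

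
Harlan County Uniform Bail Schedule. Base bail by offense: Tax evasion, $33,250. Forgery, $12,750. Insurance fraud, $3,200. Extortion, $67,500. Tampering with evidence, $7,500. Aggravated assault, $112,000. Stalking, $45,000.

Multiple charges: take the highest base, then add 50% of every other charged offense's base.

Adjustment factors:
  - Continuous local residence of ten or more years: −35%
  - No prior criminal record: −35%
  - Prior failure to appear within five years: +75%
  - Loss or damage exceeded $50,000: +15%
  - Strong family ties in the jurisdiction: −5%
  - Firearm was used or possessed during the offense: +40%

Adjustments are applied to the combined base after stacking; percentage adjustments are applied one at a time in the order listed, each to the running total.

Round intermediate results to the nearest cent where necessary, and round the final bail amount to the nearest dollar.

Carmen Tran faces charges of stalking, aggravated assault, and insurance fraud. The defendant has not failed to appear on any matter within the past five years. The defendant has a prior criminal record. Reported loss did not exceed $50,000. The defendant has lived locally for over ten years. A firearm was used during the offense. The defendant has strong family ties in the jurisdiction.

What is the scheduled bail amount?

Base amounts from the schedule: stalking $45,000; aggravated assault $112,000; insurance fraud $3,200.
Stacking rule: highest base plus 50% of each additional charge. Highest is aggravated assault at $112,000. Additional: $45,000 × 50% = $22,500; $3,200 × 50% = $1,600. Combined base = $112,000 + $24,100 = $136,100.
Continuous local residence of ten or more years (−35%): $136,100 × 0.65 = $88,465.
Strong family ties in the jurisdiction (−5%): $88,465 × 0.95 = $84,041.75.
Firearm was used or possessed during the offense (+40%): $84,041.75 × 1.4 = $117,658.45.
Rounded to the nearest dollar: $117,658.

$117,658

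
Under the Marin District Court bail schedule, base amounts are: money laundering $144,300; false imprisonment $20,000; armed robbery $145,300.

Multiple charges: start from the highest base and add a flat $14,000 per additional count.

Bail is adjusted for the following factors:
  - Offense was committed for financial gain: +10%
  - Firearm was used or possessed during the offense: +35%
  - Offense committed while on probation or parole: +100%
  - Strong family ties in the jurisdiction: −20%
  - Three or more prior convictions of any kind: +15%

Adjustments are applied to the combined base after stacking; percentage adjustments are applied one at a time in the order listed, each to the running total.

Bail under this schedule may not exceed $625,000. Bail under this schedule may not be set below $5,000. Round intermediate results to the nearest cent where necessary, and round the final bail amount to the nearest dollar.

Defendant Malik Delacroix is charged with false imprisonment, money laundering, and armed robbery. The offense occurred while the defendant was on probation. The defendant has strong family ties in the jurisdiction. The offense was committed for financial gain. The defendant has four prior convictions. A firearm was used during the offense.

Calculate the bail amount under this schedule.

Base amounts from the schedule: false imprisonment $20,000; money laundering $144,300; armed robbery $145,300.
Stacking rule: highest base plus $14,000 per additional charge. Highest is armed robbery at $145,300; 2 additional charges → +$28,000. Combined base = $173,300.
Offense was committed for financial gain (+10%): $173,300 × 1.1 = $190,630.
Firearm was used or possessed during the offense (+35%): $190,630 × 1.35 = $257,350.50.
Offense committed while on probation or parole (+100%): $257,350.50 × 2 = $514,701.
Strong family ties in the jurisdiction (−20%): $514,701 × 0.8 = $411,760.80.
Three or more prior convictions of any kind (+15%): $411,760.80 × 1.15 = $473,524.92.
$473,524.92 is within the $625,000 maximum.
$473,524.92 is at or above the $5,000 minimum.
Rounded to the nearest dollar: $473,525.

$473,525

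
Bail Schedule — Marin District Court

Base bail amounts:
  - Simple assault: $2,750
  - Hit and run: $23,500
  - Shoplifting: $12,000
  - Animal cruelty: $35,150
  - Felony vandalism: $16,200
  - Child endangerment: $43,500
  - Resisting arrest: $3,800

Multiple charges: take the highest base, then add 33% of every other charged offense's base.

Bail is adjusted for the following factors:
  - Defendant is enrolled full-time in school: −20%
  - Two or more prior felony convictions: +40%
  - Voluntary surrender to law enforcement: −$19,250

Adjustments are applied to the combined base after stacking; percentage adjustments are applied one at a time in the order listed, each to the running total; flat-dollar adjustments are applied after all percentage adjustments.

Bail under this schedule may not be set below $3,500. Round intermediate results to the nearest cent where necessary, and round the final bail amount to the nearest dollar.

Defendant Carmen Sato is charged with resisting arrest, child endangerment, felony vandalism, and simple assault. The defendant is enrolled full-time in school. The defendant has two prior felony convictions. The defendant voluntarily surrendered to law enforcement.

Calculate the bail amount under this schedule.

$37,878

Base amounts from the schedule: resisting arrest $3,800; child endangerment $43,500; felony vandalism $16,200; simple assault $2,750.
Stacking rule: highest base plus 33% of each additional charge. Highest is child endangerment at $43,500. Additional: $3,800 × 33% = $1,254; $16,200 × 33% = $5,346; $2,750 × 33% = $907.50. Combined base = $43,500 + $7,507.50 = $51,007.50.
Defendant is enrolled full-time in school (−20%): $51,007.50 × 0.8 = $40,806.
Two or more prior felony convictions (+40%): $40,806 × 1.4 = $57,128.40.
Voluntary surrender to law enforcement (−$19,250 flat): $57,128.40 − $19,250 = $37,878.40.
$37,878.40 is at or above the $3,500 minimum.
Rounded to the nearest dollar: $37,878.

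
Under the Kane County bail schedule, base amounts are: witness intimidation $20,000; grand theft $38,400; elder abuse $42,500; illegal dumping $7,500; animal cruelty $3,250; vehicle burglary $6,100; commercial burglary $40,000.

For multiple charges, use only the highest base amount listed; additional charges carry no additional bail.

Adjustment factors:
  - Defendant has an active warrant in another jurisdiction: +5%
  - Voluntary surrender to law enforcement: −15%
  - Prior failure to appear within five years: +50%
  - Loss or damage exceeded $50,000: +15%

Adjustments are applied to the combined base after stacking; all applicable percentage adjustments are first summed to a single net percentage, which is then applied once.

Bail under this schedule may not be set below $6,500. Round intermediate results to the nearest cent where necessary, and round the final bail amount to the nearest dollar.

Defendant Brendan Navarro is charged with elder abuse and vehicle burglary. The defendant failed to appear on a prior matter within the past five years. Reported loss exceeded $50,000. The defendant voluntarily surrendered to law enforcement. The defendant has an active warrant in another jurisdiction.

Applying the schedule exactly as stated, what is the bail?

Base amounts from the schedule: elder abuse $42,500; vehicle burglary $6,100.
Stacking rule: use the highest base only. Highest is elder abuse at $42,500. Combined base = $42,500.
Net percentage adjustment: +5% −15% +50% +15% = +55%. $42,500 × 1.55 = $65,875.
$65,875 is at or above the $6,500 minimum.

$65,875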